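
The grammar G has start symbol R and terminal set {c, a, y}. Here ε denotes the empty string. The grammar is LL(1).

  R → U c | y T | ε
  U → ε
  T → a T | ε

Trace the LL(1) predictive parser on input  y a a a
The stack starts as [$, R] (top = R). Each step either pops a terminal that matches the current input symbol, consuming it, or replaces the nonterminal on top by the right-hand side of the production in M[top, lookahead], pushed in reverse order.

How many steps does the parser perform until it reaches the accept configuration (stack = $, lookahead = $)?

9

step 1: stack=$ R  input=y a a a $  — expand R → y T
step 2: stack=$ T y  input=y a a a $  — match y
step 3: stack=$ T  input=a a a $  — expand T → a T
step 4: stack=$ T a  input=a a a $  — match a
step 5: stack=$ T  input=a a $  — expand T → a T
step 6: stack=$ T a  input=a a $  — match a
step 7: stack=$ T  input=a $  — expand T → a T
step 8: stack=$ T a  input=a $  — match a
step 9: stack=$ T  input=$  — expand T → ε
Accept reached after 9 steps.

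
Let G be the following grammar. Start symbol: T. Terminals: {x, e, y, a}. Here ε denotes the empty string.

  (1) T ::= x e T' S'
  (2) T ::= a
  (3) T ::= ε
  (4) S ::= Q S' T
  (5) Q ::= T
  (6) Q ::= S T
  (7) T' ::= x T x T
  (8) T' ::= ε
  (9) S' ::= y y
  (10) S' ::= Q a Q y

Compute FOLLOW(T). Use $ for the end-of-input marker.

{$, a, x, y}

FIRST(T): from T::=x e T' S' we get {x}; from T::=a we get {a}; from T::=ε we get {ε}. So FIRST(T) = {ε, a, x}.
FIRST(T'): from T'::=x T x T we get {x}; from T'::=ε we get {ε}. So FIRST(T') = {ε, x}.
FIRST(S): from S::=Q S' T we get {a, x, y}. So FIRST(S) = {a, x, y}.
FIRST(Q): from Q::=T we get {ε, a, x}; from Q::=S T we get {a, x, y}. So FIRST(Q) = {ε, a, x, y}.
FIRST(S'): from S'::=y y we get {y}; from S'::=Q a Q y we get {a, x, y}. So FIRST(S') = {a, x, y}.
FOLLOW(T) includes $ since T is the start symbol.
FOLLOW(Q): in S::=Q S' T, Q is followed by S' T with FIRST {a, x, y}; in S'::=Q a Q y (occurrence 1), Q is followed by a Q y with FIRST {a}; in S'::=Q a Q y (occurrence 2), Q is followed by y with FIRST {y}. Thus FOLLOW(Q) = {a, x, y}.
FOLLOW(S): in Q::=S T, S is followed by T with FIRST {ε, a, x}; in Q::=S T, the suffix after S is nullable, so FOLLOW(S) ⊇ FOLLOW(Q) = {a, x, y}. Thus FOLLOW(S) = {a, x, y}.
FOLLOW(T'): in T::=x e T' S', T' is followed by S' with FIRST {a, x, y}. Thus FOLLOW(T') = {a, x, y}.
FOLLOW(T): in S::=Q S' T, the suffix after T is empty, so FOLLOW(T) ⊇ FOLLOW(S) = {a, x, y}; in Q::=T, the suffix after T is empty, so FOLLOW(T) ⊇ FOLLOW(Q) = {a, x, y}; in Q::=S T, the suffix after T is empty, so FOLLOW(T) ⊇ FOLLOW(Q) = {a, x, y}; in T'::=x T x T (occurrence 1), T is followed by x T with FIRST {x}; in T'::=x T x T (occurrence 2), the suffix after T is empty, so FOLLOW(T) ⊇ FOLLOW(T') = {a, x, y}. Thus FOLLOW(T) = {$, a, x, y}.
FOLLOW(S'): in T::=x e T' S', the suffix after S' is empty, so FOLLOW(S') ⊇ FOLLOW(T) = {$, a, x, y}; in S::=Q S' T, S' is followed by T with FIRST {ε, a, x}; in S::=Q S' T, the suffix after S' is nullable, so FOLLOW(S') ⊇ FOLLOW(S) = {a, x, y}. Thus FOLLOW(S') = {$, a, x, y}.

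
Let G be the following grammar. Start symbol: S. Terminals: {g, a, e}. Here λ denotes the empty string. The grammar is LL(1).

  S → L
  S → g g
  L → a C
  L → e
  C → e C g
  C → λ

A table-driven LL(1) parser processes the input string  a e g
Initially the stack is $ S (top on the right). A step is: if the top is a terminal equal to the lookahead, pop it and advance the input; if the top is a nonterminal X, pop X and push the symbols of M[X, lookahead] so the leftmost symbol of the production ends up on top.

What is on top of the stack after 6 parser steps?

step 1: stack=$ S  input=a e g $  — expand S → L
step 2: stack=$ L  input=a e g $  — expand L → a C
step 3: stack=$ C a  input=a e g $  — match a
step 4: stack=$ C  input=e g $  — expand C → e C g
step 5: stack=$ g C e  input=e g $  — match e
step 6: stack=$ g C  input=g $  — expand C → λ
Stack after step 6: $ g (top = g).

g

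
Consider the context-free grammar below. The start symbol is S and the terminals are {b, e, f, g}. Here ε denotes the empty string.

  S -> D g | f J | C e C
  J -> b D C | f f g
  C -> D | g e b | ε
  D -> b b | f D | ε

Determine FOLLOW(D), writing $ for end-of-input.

{$, b, e, f, g}

FIRST(J) = {b, f}
FIRST(D) = {ε, b, f}
FIRST(C) = {ε, b, f, g}  (via D)
FIRST(S) = {b, e, f, g}  (via D g, C e C)
FOLLOW(S) includes $ since S is the start symbol.
FOLLOW(S): S appears on no right-hand side. Thus FOLLOW(S) = {$}.
FOLLOW(J): in S->f J, the suffix after J is empty, so FOLLOW(J) ⊇ FOLLOW(S) = {$}. Thus FOLLOW(J) = {$}.
FOLLOW(C): in S->C e C (occurrence 1), C is followed by e C with FIRST {e}; in S->C e C (occurrence 2), the suffix after C is empty, so FOLLOW(C) ⊇ FOLLOW(S) = {$}; in J->b D C, the suffix after C is empty, so FOLLOW(C) ⊇ FOLLOW(J) = {$}. Thus FOLLOW(C) = {$, e}.
FOLLOW(D): in S->D g, D is followed by g with FIRST {g}; in J->b D C, D is followed by C with FIRST {ε, b, f, g}; in J->b D C, the suffix after D is nullable, so FOLLOW(D) ⊇ FOLLOW(J) = {$}; in C->D, the suffix after D is empty, so FOLLOW(D) ⊇ FOLLOW(C) = {$, e}; in D->f D, the suffix after D is empty (adds nothing new). Thus FOLLOW(D) = {$, b, e, f, g}.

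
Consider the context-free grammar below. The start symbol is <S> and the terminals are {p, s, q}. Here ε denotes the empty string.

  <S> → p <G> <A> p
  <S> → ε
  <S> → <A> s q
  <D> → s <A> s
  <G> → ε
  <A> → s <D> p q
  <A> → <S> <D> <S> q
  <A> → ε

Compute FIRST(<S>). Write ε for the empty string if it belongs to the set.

{ε, p, s}

FIRST(<D>) = {s}
FIRST(<G>) = {ε}
FIRST(<S>) = {ε, p, s}  (via <A> s q)
FIRST(<A>) = {ε, p, s}  (via <S> <D> <S> q)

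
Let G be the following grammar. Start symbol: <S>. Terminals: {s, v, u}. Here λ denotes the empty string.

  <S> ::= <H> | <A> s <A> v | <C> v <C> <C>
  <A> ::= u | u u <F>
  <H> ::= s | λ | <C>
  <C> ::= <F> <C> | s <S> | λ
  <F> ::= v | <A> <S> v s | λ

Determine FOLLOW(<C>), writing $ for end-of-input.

{$, s, u, v}

FIRST(<A>) = {u}
FIRST(<F>) = {λ, u, v}  (via <A> <S> v s)
FIRST(<C>) = {λ, s, u, v}  (via <F> <C>)
FIRST(<H>) = {λ, s, u, v}  (via <C>)
FIRST(<S>) = {λ, s, u, v}  (via <H>, <A> s <A> v, <C> v <C> <C>)
FOLLOW(<S>) includes $ since <S> is the start symbol.
FOLLOW(<A>): in <S>::=<A> s <A> v (occurrence 1), <A> is followed by s <A> v with FIRST {s}; in <S>::=<A> s <A> v (occurrence 2), <A> is followed by v with FIRST {v}; in <F>::=<A> <S> v s, <A> is followed by <S> v s with FIRST {s, u, v}. Thus FOLLOW(<A>) = {s, u, v}.
FOLLOW(<S>): in <C>::=s <S>, the suffix after <S> is empty, so FOLLOW(<S>) ⊇ FOLLOW(<C>) = {$, s, u, v}; in <F>::=<A> <S> v s, <S> is followed by v s with FIRST {v}. Thus FOLLOW(<S>) = {$, s, u, v}.
FOLLOW(<H>): in <S>::=<H>, the suffix after <H> is empty, so FOLLOW(<H>) ⊇ FOLLOW(<S>) = {$, s, u, v}. Thus FOLLOW(<H>) = {$, s, u, v}.
FOLLOW(<C>): in <S>::=<C> v <C> <C> (occurrence 1), <C> is followed by v <C> <C> with FIRST {v}; in <S>::=<C> v <C> <C> (occurrence 2), <C> is followed by <C> with FIRST {λ, s, u, v}; in <S>::=<C> v <C> <C> (occurrence 2), the suffix after <C> is nullable, so FOLLOW(<C>) ⊇ FOLLOW(<S>) = {$, s, u, v}; in <S>::=<C> v <C> <C> (occurrence 3), the suffix after <C> is empty, so FOLLOW(<C>) ⊇ FOLLOW(<S>) = {$, s, u, v}; in <H>::=<C>, the suffix after <C> is empty, so FOLLOW(<C>) ⊇ FOLLOW(<H>) = {$, s, u, v}; in <C>::=<F> <C>, the suffix after <C> is empty (adds nothing new). Thus FOLLOW(<C>) = {$, s, u, v}.
FOLLOW(<F>): in <A>::=u u <F>, the suffix after <F> is empty, so FOLLOW(<F>) ⊇ FOLLOW(<A>) = {s, u, v}; in <C>::=<F> <C>, <F> is followed by <C> with FIRST {λ, s, u, v}; in <C>::=<F> <C>, the suffix after <F> is nullable, so FOLLOW(<F>) ⊇ FOLLOW(<C>) = {$, s, u, v}. Thus FOLLOW(<F>) = {$, s, u, v}.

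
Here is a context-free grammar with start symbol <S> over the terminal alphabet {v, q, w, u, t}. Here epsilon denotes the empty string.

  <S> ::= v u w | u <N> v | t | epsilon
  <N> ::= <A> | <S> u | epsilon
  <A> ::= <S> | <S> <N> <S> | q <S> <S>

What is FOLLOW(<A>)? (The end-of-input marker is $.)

{t, u, v}

FIRST(<S>): from <S>::=v u w we get {v}; from <S>::=u <N> v we get {u}; from <S>::=t we get {t}; from <S>::=epsilon we get {epsilon}. So FIRST(<S>) = {epsilon, t, u, v}.
FIRST(<N>): from <N>::=<A> we get {epsilon, q, t, u, v}; from <N>::=<S> u we get {t, u, v}; from <N>::=epsilon we get {epsilon}. So FIRST(<N>) = {epsilon, q, t, u, v}.
FIRST(<A>): from <A>::=<S> we get {epsilon, t, u, v}; from <A>::=<S> <N> <S> we get {epsilon, q, t, u, v}; from <A>::=q <S> <S> we get {q}. So FIRST(<A>) = {epsilon, q, t, u, v}.
FOLLOW(<S>) includes $ since <S> is the start symbol.
FOLLOW(<S>): in <N>::=<S> u, <S> is followed by u with FIRST {u}; in <A>::=<S>, the suffix after <S> is empty, so FOLLOW(<S>) ⊇ FOLLOW(<A>) = {t, u, v}; in <A>::=<S> <N> <S> (occurrence 1), <S> is followed by <N> <S> with FIRST {epsilon, q, t, u, v}; in <A>::=<S> <N> <S> (occurrence 1), the suffix after <S> is nullable, so FOLLOW(<S>) ⊇ FOLLOW(<A>) = {t, u, v}; in <A>::=<S> <N> <S> (occurrence 2), the suffix after <S> is empty, so FOLLOW(<S>) ⊇ FOLLOW(<A>) = {t, u, v}; in <A>::=q <S> <S> (occurrence 1), <S> is followed by <S> with FIRST {epsilon, t, u, v}; in <A>::=q <S> <S> (occurrence 1), the suffix after <S> is nullable, so FOLLOW(<S>) ⊇ FOLLOW(<A>) = {t, u, v}; in <A>::=q <S> <S> (occurrence 2), the suffix after <S> is empty, so FOLLOW(<S>) ⊇ FOLLOW(<A>) = {t, u, v}. Thus FOLLOW(<S>) = {$, q, t, u, v}.
FOLLOW(<N>): in <S>::=u <N> v, <N> is followed by v with FIRST {v}; in <A>::=<S> <N> <S>, <N> is followed by <S> with FIRST {epsilon, t, u, v}; in <A>::=<S> <N> <S>, the suffix after <N> is nullable, so FOLLOW(<N>) ⊇ FOLLOW(<A>) = {t, u, v}. Thus FOLLOW(<N>) = {t, u, v}.
FOLLOW(<A>): in <N>::=<A>, the suffix after <A> is empty, so FOLLOW(<A>) ⊇ FOLLOW(<N>) = {t, u, v}. Thus FOLLOW(<A>) = {t, u, v}.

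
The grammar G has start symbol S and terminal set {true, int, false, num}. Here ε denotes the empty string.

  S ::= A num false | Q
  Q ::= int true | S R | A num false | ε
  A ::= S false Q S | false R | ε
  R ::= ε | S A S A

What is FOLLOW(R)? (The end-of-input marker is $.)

{$, false, int, num}

FIRST(S) = {ε, false, int, num}  (via A num false, Q)
FIRST(A) = {ε, false, int, num}  (via S false Q S)
FIRST(R) = {ε, false, int, num}  (via S A S A)
FIRST(Q) = {ε, false, int, num}  (via S R, A num false)
FOLLOW(S) includes $ since S is the start symbol.
FOLLOW(S): in Q::=S R, S is followed by R with FIRST {ε, false, int, num}; in Q::=S R, the suffix after S is nullable, so FOLLOW(S) ⊇ FOLLOW(Q) = {$, false, int, num}; in A::=S false Q S (occurrence 1), S is followed by false Q S with FIRST {false}; in A::=S false Q S (occurrence 2), the suffix after S is empty, so FOLLOW(S) ⊇ FOLLOW(A) = {$, false, int, num}; in R::=S A S A (occurrence 1), S is followed by A S A with FIRST {ε, false, int, num}; in R::=S A S A (occurrence 1), the suffix after S is nullable, so FOLLOW(S) ⊇ FOLLOW(R) = {$, false, int, num}; in R::=S A S A (occurrence 2), S is followed by A with FIRST {ε, false, int, num}; in R::=S A S A (occurrence 2), the suffix after S is nullable, so FOLLOW(S) ⊇ FOLLOW(R) = {$, false, int, num}. Thus FOLLOW(S) = {$, false, int, num}.
FOLLOW(Q): in S::=Q, the suffix after Q is empty, so FOLLOW(Q) ⊇ FOLLOW(S) = {$, false, int, num}; in A::=S false Q S, Q is followed by S with FIRST {ε, false, int, num}; in A::=S false Q S, the suffix after Q is nullable, so FOLLOW(Q) ⊇ FOLLOW(A) = {$, false, int, num}. Thus FOLLOW(Q) = {$, false, int, num}.
FOLLOW(A): in S::=A num false, A is followed by num false with FIRST {num}; in Q::=A num false, A is followed by num false with FIRST {num}; in R::=S A S A (occurrence 1), A is followed by S A with FIRST {ε, false, int, num}; in R::=S A S A (occurrence 1), the suffix after A is nullable, so FOLLOW(A) ⊇ FOLLOW(R) = {$, false, int, num}; in R::=S A S A (occurrence 2), the suffix after A is empty, so FOLLOW(A) ⊇ FOLLOW(R) = {$, false, int, num}. Thus FOLLOW(A) = {$, false, int, num}.
FOLLOW(R): in Q::=S R, the suffix after R is empty, so FOLLOW(R) ⊇ FOLLOW(Q) = {$, false, int, num}; in A::=false R, the suffix after R is empty, so FOLLOW(R) ⊇ FOLLOW(A) = {$, false, int, num}. Thus FOLLOW(R) = {$, false, int, num}.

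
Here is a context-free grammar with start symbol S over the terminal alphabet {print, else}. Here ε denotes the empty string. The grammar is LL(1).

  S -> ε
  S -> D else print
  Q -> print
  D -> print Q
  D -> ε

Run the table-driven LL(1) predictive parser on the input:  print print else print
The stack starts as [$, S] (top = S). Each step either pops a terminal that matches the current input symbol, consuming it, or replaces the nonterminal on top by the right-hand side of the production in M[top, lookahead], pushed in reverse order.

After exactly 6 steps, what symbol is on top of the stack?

     Stack                 Input                     Action
  1  $ S                   print print else print $  expand S -> D else print
  2  $ print else D        print print else print $  expand D -> print Q
  3  $ print else Q print  print print else print $  match print
  4  $ print else Q        print else print $        expand Q -> print
  5  $ print else print    print else print $        match print
  6  $ print else          else print $              match else
Stack after step 6: $ print (top = print).

print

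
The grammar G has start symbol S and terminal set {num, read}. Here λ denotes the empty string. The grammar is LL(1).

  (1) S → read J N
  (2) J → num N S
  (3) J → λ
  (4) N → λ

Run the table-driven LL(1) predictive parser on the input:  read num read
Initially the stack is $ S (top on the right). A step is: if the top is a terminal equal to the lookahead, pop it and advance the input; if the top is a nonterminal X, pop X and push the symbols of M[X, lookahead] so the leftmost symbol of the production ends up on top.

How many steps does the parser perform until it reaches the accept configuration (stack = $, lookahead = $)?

step 1: stack=$ S  input=read num read $  — expand S → read J N
step 2: stack=$ N J read  input=read num read $  — match read
step 3: stack=$ N J  input=num read $  — expand J → num N S
step 4: stack=$ N S N num  input=num read $  — match num
step 5: stack=$ N S N  input=read $  — expand N → λ
step 6: stack=$ N S  input=read $  — expand S → read J N
step 7: stack=$ N N J read  input=read $  — match read
step 8: stack=$ N N J  input=$  — expand J → λ
step 9: stack=$ N N  input=$  — expand N → λ
step 10: stack=$ N  input=$  — expand N → λ
Accept reached after 10 steps.

10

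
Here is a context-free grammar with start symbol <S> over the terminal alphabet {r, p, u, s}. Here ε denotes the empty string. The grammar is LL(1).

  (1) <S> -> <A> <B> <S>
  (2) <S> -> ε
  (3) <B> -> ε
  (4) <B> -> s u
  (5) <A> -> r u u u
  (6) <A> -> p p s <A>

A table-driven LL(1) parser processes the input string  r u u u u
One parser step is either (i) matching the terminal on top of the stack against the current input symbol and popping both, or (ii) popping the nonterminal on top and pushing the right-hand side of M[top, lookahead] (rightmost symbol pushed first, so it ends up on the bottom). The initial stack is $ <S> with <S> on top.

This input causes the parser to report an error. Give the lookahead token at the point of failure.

u

     Stack              Input        Action
  1  $ <S>              r u u u u $  expand <S> -> <A> <B> <S>
  2  $ <S> <B> <A>      r u u u u $  expand <A> -> r u u u
  3  $ <S> <B> u u u r  r u u u u $  match r
  4  $ <S> <B> u u u    u u u u $    match u
  5  $ <S> <B> u u      u u u $      match u
  6  $ <S> <B> u        u u $        match u
  7  $ <S> <B>          u $          error: M[<B>, u] is empty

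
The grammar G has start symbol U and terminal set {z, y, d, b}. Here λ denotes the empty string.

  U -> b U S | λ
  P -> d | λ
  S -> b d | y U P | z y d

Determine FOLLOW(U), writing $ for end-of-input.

FIRST(U) = {λ, b}
FIRST(P) = {λ, d}
FIRST(S) = {b, y, z}
FOLLOW(U) includes $ since U is the start symbol.
FOLLOW(U): in U->b U S, U is followed by S with FIRST {b, y, z}; in S->y U P, U is followed by P with FIRST {λ, d}; in S->y U P, the suffix after U is nullable, so FOLLOW(U) ⊇ FOLLOW(S) = {$, b, d, y, z}. Thus FOLLOW(U) = {$, b, d, y, z}.
FOLLOW(S): in U->b U S, the suffix after S is empty, so FOLLOW(S) ⊇ FOLLOW(U) = {$, b, d, y, z}. Thus FOLLOW(S) = {$, b, d, y, z}.
FOLLOW(P): in S->y U P, the suffix after P is empty, so FOLLOW(P) ⊇ FOLLOW(S) = {$, b, d, y, z}. Thus FOLLOW(P) = {$, b, d, y, z}.

{$, b, d, y, z}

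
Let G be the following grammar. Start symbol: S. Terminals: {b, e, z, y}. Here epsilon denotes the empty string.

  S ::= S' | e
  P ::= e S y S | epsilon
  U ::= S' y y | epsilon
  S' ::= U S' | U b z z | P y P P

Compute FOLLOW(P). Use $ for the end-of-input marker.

FIRST(P): from P::=e S y S we get {e}; from P::=epsilon we get {epsilon}. So FIRST(P) = {epsilon, e}.
FIRST(S): from S::=S' we get {b, e, y}; from S::=e we get {e}. So FIRST(S) = {b, e, y}.
FIRST(U): from U::=S' y y we get {b, e, y}; from U::=epsilon we get {epsilon}. So FIRST(U) = {epsilon, b, e, y}.
FIRST(S'): from S'::=U S' we get {b, e, y}; from S'::=U b z z we get {b, e, y}; from S'::=P y P P we get {e, y}. So FIRST(S') = {b, e, y}.
FOLLOW(S) includes $ since S is the start symbol.
FOLLOW(U): in S'::=U S', U is followed by S' with FIRST {b, e, y}; in S'::=U b z z, U is followed by b z z with FIRST {b}. Thus FOLLOW(U) = {b, e, y}.
FOLLOW(S): in P::=e S y S (occurrence 1), S is followed by y S with FIRST {y}; in P::=e S y S (occurrence 2), the suffix after S is empty, so FOLLOW(S) ⊇ FOLLOW(P) = {$, e, y}. Thus FOLLOW(S) = {$, e, y}.
FOLLOW(S'): in S::=S', the suffix after S' is empty, so FOLLOW(S') ⊇ FOLLOW(S) = {$, e, y}; in U::=S' y y, S' is followed by y y with FIRST {y}; in S'::=U S', the suffix after S' is empty (adds nothing new). Thus FOLLOW(S') = {$, e, y}.
FOLLOW(P): in S'::=P y P P (occurrence 1), P is followed by y P P with FIRST {y}; in S'::=P y P P (occurrence 2), P is followed by P with FIRST {epsilon, e}; in S'::=P y P P (occurrence 2), the suffix after P is nullable, so FOLLOW(P) ⊇ FOLLOW(S') = {$, e, y}; in S'::=P y P P (occurrence 3), the suffix after P is empty, so FOLLOW(P) ⊇ FOLLOW(S') = {$, e, y}. Thus FOLLOW(P) = {$, e, y}.

{$, e, y}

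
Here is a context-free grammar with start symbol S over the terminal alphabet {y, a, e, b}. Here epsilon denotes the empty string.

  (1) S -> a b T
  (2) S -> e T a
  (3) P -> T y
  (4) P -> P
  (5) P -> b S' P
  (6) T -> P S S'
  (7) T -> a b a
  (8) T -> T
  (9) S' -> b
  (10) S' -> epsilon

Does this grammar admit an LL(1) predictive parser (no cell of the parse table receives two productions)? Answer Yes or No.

No

FIRST(S) = {a, e}
FIRST(P) = {a, b}
FIRST(T) = {a, b}
FIRST(S') = {epsilon, b}
FOLLOW(S) = {$, a, b, y}
FOLLOW(P) = {a, e}
FOLLOW(T) = {$, a, b, y}
FOLLOW(S') = {$, a, b, y}
Cell M[P, a] receives both P -> T y and P -> P — the grammar is not LL(1).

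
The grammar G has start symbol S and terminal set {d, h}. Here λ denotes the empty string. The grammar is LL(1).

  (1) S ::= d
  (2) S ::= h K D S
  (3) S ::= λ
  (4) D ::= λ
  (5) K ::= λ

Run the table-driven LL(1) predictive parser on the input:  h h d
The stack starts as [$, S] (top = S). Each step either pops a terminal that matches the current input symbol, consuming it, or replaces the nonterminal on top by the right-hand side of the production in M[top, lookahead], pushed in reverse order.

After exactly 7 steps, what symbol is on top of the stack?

     Stack      Input    Action
  1  $ S        h h d $  expand S ::= h K D S
  2  $ S D K h  h h d $  match h
  3  $ S D K    h d $    expand K ::= λ
  4  $ S D      h d $    expand D ::= λ
  5  $ S        h d $    expand S ::= h K D S
  6  $ S D K h  h d $    match h
  7  $ S D K    d $      expand K ::= λ
Stack after step 7: $ S D (top = D).

D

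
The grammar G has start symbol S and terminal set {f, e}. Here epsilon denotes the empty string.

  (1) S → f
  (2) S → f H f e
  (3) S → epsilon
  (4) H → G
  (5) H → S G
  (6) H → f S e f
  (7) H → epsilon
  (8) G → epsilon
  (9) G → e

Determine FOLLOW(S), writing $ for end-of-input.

{$, e, f}

FIRST(S): from S→f we get {f}; from S→f H f e we get {f}; from S→epsilon we get {epsilon}. So FIRST(S) = {epsilon, f}.
FIRST(G): from G→epsilon we get {epsilon}; from G→e we get {e}. So FIRST(G) = {epsilon, e}.
FIRST(H): from H→G we get {epsilon, e}; from H→S G we get {epsilon, e, f}; from H→f S e f we get {f}; from H→epsilon we get {epsilon}. So FIRST(H) = {epsilon, e, f}.
FOLLOW(S) includes $ since S is the start symbol.
FOLLOW(H): in S→f H f e, H is followed by f e with FIRST {f}. Thus FOLLOW(H) = {f}.
FOLLOW(S): in H→S G, S is followed by G with FIRST {epsilon, e}; in H→S G, the suffix after S is nullable, so FOLLOW(S) ⊇ FOLLOW(H) = {f}; in H→f S e f, S is followed by e f with FIRST {e}. Thus FOLLOW(S) = {$, e, f}.
FOLLOW(G): in H→G, the suffix after G is empty, so FOLLOW(G) ⊇ FOLLOW(H) = {f}; in H→S G, the suffix after G is empty, so FOLLOW(G) ⊇ FOLLOW(H) = {f}. Thus FOLLOW(G) = {f}.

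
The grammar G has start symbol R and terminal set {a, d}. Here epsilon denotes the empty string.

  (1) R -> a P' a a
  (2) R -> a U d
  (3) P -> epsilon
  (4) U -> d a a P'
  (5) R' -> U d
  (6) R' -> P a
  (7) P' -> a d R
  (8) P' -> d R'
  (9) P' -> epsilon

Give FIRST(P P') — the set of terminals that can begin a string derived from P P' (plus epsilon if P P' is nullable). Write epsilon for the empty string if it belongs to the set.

FIRST(R): from R->a P' a a we get {a}; from R->a U d we get {a}. So FIRST(R) = {a}.
FIRST(P): from P->epsilon we get {epsilon}. So FIRST(P) = {epsilon}.
FIRST(U): from U->d a a P' we get {d}. So FIRST(U) = {d}.
FIRST(P'): from P'->a d R we get {a}; from P'->d R' we get {d}; from P'->epsilon we get {epsilon}. So FIRST(P') = {epsilon, a, d}.
FIRST(R'): from R'->U d we get {d}; from R'->P a we get {a}. So FIRST(R') = {a, d}.
FIRST(P P'): take FIRST of each symbol in turn, carrying on past any symbol whose FIRST contains epsilon; result {epsilon, a, d}.

{epsilon, a, d}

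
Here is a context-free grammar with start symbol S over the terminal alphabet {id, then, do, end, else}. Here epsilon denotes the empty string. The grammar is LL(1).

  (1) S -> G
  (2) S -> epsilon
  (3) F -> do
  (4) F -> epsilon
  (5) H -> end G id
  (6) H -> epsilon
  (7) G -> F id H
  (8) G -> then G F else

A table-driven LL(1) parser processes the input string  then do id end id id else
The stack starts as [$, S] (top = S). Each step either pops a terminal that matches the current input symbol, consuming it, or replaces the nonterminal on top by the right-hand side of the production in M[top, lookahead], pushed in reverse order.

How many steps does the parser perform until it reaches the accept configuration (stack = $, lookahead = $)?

16

      Stack               Input                        Action
   1  $ S                 then do id end id id else $  expand S -> G
   2  $ G                 then do id end id id else $  expand G -> then G F else
   3  $ else F G then     then do id end id id else $  match then
   4  $ else F G          do id end id id else $       expand G -> F id H
   5  $ else F H id F     do id end id id else $       expand F -> do
   6  $ else F H id do    do id end id id else $       match do
   7  $ else F H id       id end id id else $          match id
   8  $ else F H          end id id else $             expand H -> end G id
   9  $ else F id G end   end id id else $             match end
  10  $ else F id G       id id else $                 expand G -> F id H
  11  $ else F id H id F  id id else $                 expand F -> epsilon
  12  $ else F id H id    id id else $                 match id
  13  $ else F id H       id else $                    expand H -> epsilon
  14  $ else F id         id else $                    match id
  15  $ else F            else $                       expand F -> epsilon
  16  $ else              else $                       match else
Accept reached after 16 steps.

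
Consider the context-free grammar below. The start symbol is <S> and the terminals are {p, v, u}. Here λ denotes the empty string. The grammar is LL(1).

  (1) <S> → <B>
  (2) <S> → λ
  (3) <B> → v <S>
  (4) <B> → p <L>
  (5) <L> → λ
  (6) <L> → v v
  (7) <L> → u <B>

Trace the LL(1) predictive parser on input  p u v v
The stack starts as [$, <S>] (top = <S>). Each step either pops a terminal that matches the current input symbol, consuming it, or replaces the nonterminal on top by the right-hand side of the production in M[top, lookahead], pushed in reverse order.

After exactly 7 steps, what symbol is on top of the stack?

<S>

step 1: stack=$ <S>  input=p u v v $  — expand <S> → <B>
step 2: stack=$ <B>  input=p u v v $  — expand <B> → p <L>
step 3: stack=$ <L> p  input=p u v v $  — match p
step 4: stack=$ <L>  input=u v v $  — expand <L> → u <B>
step 5: stack=$ <B> u  input=u v v $  — match u
step 6: stack=$ <B>  input=v v $  — expand <B> → v <S>
step 7: stack=$ <S> v  input=v v $  — match v
Stack after step 7: $ <S> (top = <S>).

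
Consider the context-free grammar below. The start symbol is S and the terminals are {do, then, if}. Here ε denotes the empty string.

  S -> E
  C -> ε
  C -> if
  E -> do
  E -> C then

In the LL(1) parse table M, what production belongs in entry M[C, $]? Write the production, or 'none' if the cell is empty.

none

FIRST(C): from C->ε we get {ε}; from C->if we get {if}. So FIRST(C) = {ε, if}.
FIRST(E): from E->do we get {do}; from E->C then we get {if, then}. So FIRST(E) = {do, if, then}.
FIRST(S): from S->E we get {do, if, then}. So FIRST(S) = {do, if, then}.
FOLLOW(S) includes $ since S is the start symbol.
FOLLOW(C): in E->C then, C is followed by then with FIRST {then}. Thus FOLLOW(C) = {then}.
For C -> ε: FIRST(ε) = {ε}, so it goes in M[C, t] for t ∈ {}; since ε ∈ FIRST, also for every t ∈ FOLLOW(C) = {then}.
For C -> if: FIRST(if) = {if}, so it goes in M[C, t] for t ∈ {if}.
None of these place a production in M[C, $].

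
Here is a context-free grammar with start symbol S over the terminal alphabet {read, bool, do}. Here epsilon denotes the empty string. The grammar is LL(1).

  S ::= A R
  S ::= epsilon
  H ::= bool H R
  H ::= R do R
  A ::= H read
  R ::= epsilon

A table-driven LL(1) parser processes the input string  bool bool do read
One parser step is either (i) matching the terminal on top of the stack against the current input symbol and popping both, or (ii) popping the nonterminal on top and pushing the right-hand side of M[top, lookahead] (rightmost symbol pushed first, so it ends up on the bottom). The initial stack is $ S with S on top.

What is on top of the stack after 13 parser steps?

      Stack                Input                Action
   1  $ S                  bool bool do read $  expand S ::= A R
   2  $ R A                bool bool do read $  expand A ::= H read
   3  $ R read H           bool bool do read $  expand H ::= bool H R
   4  $ R read R H bool    bool bool do read $  match bool
   5  $ R read R H         bool do read $       expand H ::= bool H R
   6  $ R read R R H bool  bool do read $       match bool
   7  $ R read R R H       do read $            expand H ::= R do R
   8  $ R read R R R do R  do read $            expand R ::= epsilon
   9  $ R read R R R do    do read $            match do
  10  $ R read R R R       read $               expand R ::= epsilon
  11  $ R read R R         read $               expand R ::= epsilon
  12  $ R read R           read $               expand R ::= epsilon
  13  $ R read             read $               match read
Stack after step 13: $ R (top = R).

R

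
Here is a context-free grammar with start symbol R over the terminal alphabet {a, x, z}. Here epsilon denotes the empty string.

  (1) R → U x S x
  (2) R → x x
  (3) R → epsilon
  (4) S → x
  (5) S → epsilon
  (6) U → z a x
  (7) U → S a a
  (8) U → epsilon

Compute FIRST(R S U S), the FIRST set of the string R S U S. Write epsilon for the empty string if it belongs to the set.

{epsilon, a, x, z}

FIRST(S): from S→x we get {x}; from S→epsilon we get {epsilon}. So FIRST(S) = {epsilon, x}.
FIRST(U): from U→z a x we get {z}; from U→S a a we get {a, x}; from U→epsilon we get {epsilon}. So FIRST(U) = {epsilon, a, x, z}.
FIRST(R): from R→U x S x we get {a, x, z}; from R→x x we get {x}; from R→epsilon we get {epsilon}. So FIRST(R) = {epsilon, a, x, z}.
FIRST(R S U S): take FIRST of each symbol in turn, carrying on past any symbol whose FIRST contains epsilon; result {epsilon, a, x, z}.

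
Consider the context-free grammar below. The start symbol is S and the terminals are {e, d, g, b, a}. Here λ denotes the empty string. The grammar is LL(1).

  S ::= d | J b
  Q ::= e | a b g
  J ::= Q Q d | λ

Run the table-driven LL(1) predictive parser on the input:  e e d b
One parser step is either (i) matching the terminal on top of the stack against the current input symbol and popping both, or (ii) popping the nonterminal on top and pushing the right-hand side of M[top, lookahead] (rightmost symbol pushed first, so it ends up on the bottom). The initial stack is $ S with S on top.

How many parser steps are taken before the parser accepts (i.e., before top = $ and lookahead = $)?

8

     Stack      Input      Action
  1  $ S        e e d b $  expand S ::= J b
  2  $ b J      e e d b $  expand J ::= Q Q d
  3  $ b d Q Q  e e d b $  expand Q ::= e
  4  $ b d Q e  e e d b $  match e
  5  $ b d Q    e d b $    expand Q ::= e
  6  $ b d e    e d b $    match e
  7  $ b d      d b $      match d
  8  $ b        b $        match b
Accept reached after 8 steps.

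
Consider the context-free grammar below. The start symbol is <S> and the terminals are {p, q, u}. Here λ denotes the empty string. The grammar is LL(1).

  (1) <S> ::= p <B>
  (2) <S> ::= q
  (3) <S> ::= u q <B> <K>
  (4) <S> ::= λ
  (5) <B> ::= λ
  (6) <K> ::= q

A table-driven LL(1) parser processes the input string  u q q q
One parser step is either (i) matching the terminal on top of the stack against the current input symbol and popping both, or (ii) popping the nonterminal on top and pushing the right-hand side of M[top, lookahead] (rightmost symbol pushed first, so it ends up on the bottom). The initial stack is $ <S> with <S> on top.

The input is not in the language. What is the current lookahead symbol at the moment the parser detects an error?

q

     Stack          Input      Action
  1  $ <S>          u q q q $  expand <S> ::= u q <B> <K>
  2  $ <K> <B> q u  u q q q $  match u
  3  $ <K> <B> q    q q q $    match q
  4  $ <K> <B>      q q $      expand <B> ::= λ
  5  $ <K>          q q $      expand <K> ::= q
  6  $ q            q q $      match q
  7  $              q $        error: stack empty but input remains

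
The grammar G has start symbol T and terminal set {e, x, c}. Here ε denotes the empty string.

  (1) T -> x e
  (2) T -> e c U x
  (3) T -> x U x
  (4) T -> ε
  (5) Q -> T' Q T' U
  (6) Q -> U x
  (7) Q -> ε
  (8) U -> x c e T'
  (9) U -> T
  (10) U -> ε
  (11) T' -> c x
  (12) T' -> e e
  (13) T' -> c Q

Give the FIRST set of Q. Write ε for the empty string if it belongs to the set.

{ε, c, e, x}

FIRST(T) = {ε, e, x}
FIRST(T') = {c, e}
FIRST(U) = {ε, e, x}  (via T)
FIRST(Q) = {ε, c, e, x}  (via T' Q T' U, U x)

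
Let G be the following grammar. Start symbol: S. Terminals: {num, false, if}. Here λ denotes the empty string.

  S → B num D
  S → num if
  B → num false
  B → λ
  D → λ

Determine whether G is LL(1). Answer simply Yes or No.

FIRST(S) = {num}
FIRST(B) = {λ, num}
FIRST(D) = {λ}
FOLLOW(S) = {$}
FOLLOW(B) = {num}
FOLLOW(D) = {$}
Cell M[B, num] receives both B → num false and B → λ — the grammar is not LL(1).

No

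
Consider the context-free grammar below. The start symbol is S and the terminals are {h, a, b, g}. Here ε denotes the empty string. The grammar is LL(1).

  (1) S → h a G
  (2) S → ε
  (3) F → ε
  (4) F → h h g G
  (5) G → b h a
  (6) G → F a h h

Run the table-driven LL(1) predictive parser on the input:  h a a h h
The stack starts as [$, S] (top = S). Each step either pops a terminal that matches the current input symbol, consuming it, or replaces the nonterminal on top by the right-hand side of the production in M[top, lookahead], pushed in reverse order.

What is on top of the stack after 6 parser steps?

     Stack      Input        Action
  1  $ S        h a a h h $  expand S → h a G
  2  $ G a h    h a a h h $  match h
  3  $ G a      a a h h $    match a
  4  $ G        a h h $      expand G → F a h h
  5  $ h h a F  a h h $      expand F → ε
  6  $ h h a    a h h $      match a
Stack after step 6: $ h h (top = h).

h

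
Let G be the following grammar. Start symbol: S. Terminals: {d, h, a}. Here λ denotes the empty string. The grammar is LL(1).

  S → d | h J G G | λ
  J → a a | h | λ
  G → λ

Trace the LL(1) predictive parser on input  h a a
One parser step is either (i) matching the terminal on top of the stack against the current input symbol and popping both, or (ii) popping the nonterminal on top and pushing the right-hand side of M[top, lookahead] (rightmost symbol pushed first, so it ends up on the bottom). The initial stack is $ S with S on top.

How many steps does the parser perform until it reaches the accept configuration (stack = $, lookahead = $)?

     Stack      Input    Action
  1  $ S        h a a $  expand S → h J G G
  2  $ G G J h  h a a $  match h
  3  $ G G J    a a $    expand J → a a
  4  $ G G a a  a a $    match a
  5  $ G G a    a $      match a
  6  $ G G      $        expand G → λ
  7  $ G        $        expand G → λ
Accept reached after 7 steps.

7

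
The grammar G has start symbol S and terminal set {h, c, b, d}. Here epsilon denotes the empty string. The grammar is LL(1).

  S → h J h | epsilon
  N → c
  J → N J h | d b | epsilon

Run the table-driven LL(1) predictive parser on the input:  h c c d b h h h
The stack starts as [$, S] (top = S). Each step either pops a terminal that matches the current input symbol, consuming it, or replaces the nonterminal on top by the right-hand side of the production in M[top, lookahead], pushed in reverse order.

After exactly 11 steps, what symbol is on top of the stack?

step 1: stack=$ S  input=h c c d b h h h $  — expand S → h J h
step 2: stack=$ h J h  input=h c c d b h h h $  — match h
step 3: stack=$ h J  input=c c d b h h h $  — expand J → N J h
step 4: stack=$ h h J N  input=c c d b h h h $  — expand N → c
step 5: stack=$ h h J c  input=c c d b h h h $  — match c
step 6: stack=$ h h J  input=c d b h h h $  — expand J → N J h
step 7: stack=$ h h h J N  input=c d b h h h $  — expand N → c
step 8: stack=$ h h h J c  input=c d b h h h $  — match c
step 9: stack=$ h h h J  input=d b h h h $  — expand J → d b
step 10: stack=$ h h h b d  input=d b h h h $  — match d
step 11: stack=$ h h h b  input=b h h h $  — match b
Stack after step 11: $ h h h (top = h).

h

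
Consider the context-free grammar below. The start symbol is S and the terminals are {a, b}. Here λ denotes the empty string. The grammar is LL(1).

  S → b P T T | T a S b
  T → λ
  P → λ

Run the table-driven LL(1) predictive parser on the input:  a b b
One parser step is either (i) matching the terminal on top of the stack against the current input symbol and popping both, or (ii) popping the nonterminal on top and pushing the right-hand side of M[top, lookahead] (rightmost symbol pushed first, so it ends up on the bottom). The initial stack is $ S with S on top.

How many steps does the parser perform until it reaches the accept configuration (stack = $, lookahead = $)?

step 1: stack=$ S  input=a b b $  — expand S → T a S b
step 2: stack=$ b S a T  input=a b b $  — expand T → λ
step 3: stack=$ b S a  input=a b b $  — match a
step 4: stack=$ b S  input=b b $  — expand S → b P T T
step 5: stack=$ b T T P b  input=b b $  — match b
step 6: stack=$ b T T P  input=b $  — expand P → λ
step 7: stack=$ b T T  input=b $  — expand T → λ
step 8: stack=$ b T  input=b $  — expand T → λ
step 9: stack=$ b  input=b $  — match b
Accept reached after 9 steps.

9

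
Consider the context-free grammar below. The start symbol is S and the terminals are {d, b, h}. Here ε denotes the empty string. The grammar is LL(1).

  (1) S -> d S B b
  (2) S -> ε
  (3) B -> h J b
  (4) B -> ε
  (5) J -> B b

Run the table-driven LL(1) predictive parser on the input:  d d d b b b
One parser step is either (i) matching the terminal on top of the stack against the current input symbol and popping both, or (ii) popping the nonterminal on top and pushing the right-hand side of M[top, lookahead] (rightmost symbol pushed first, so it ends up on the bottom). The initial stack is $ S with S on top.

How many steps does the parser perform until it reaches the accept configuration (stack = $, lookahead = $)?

13

      Stack              Input          Action
   1  $ S                d d d b b b $  expand S -> d S B b
   2  $ b B S d          d d d b b b $  match d
   3  $ b B S            d d b b b $    expand S -> d S B b
   4  $ b B b B S d      d d b b b $    match d
   5  $ b B b B S        d b b b $      expand S -> d S B b
   6  $ b B b B b B S d  d b b b $      match d
   7  $ b B b B b B S    b b b $        expand S -> ε
   8  $ b B b B b B      b b b $        expand B -> ε
   9  $ b B b B b        b b b $        match b
  10  $ b B b B          b b $          expand B -> ε
  11  $ b B b            b b $          match b
  12  $ b B              b $            expand B -> ε
  13  $ b                b $            match b
Accept reached after 13 steps.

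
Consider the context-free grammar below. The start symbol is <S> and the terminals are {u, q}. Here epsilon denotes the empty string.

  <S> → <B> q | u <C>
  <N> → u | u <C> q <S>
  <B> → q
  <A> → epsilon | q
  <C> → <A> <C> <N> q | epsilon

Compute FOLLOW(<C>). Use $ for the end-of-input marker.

FIRST(<N>): from <N>→u we get {u}; from <N>→u <C> q <S> we get {u}. So FIRST(<N>) = {u}.
FIRST(<B>): from <B>→q we get {q}. So FIRST(<B>) = {q}.
FIRST(<A>): from <A>→epsilon we get {epsilon}; from <A>→q we get {q}. So FIRST(<A>) = {epsilon, q}.
FIRST(<S>): from <S>→<B> q we get {q}; from <S>→u <C> we get {u}. So FIRST(<S>) = {q, u}.
FIRST(<C>): from <C>→<A> <C> <N> q we get {q, u}; from <C>→epsilon we get {epsilon}. So FIRST(<C>) = {epsilon, q, u}.
FOLLOW(<S>) includes $ since <S> is the start symbol.
FOLLOW(<N>): in <C>→<A> <C> <N> q, <N> is followed by q with FIRST {q}. Thus FOLLOW(<N>) = {q}.
FOLLOW(<S>): in <N>→u <C> q <S>, the suffix after <S> is empty, so FOLLOW(<S>) ⊇ FOLLOW(<N>) = {q}. Thus FOLLOW(<S>) = {$, q}.
FOLLOW(<B>): in <S>→<B> q, <B> is followed by q with FIRST {q}. Thus FOLLOW(<B>) = {q}.
FOLLOW(<A>): in <C>→<A> <C> <N> q, <A> is followed by <C> <N> q with FIRST {q, u}. Thus FOLLOW(<A>) = {q, u}.
FOLLOW(<C>): in <S>→u <C>, the suffix after <C> is empty, so FOLLOW(<C>) ⊇ FOLLOW(<S>) = {$, q}; in <N>→u <C> q <S>, <C> is followed by q <S> with FIRST {q}; in <C>→<A> <C> <N> q, <C> is followed by <N> q with FIRST {u}. Thus FOLLOW(<C>) = {$, q, u}.

{$, q, u}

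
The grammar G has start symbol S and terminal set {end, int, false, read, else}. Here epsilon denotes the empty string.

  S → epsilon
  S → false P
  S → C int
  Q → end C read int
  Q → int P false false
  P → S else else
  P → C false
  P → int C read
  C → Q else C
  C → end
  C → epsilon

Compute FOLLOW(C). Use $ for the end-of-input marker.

FIRST(Q): from Q→end C read int we get {end}; from Q→int P false false we get {int}. So FIRST(Q) = {end, int}.
FIRST(C): from C→Q else C we get {end, int}; from C→end we get {end}; from C→epsilon we get {epsilon}. So FIRST(C) = {epsilon, end, int}.
FIRST(S): from S→epsilon we get {epsilon}; from S→false P we get {false}; from S→C int we get {end, int}. So FIRST(S) = {epsilon, end, false, int}.
FIRST(P): from P→S else else we get {else, end, false, int}; from P→C false we get {end, false, int}; from P→int C read we get {int}. So FIRST(P) = {else, end, false, int}.
FOLLOW(S) includes $ since S is the start symbol.
FOLLOW(S): in P→S else else, S is followed by else else with FIRST {else}. Thus FOLLOW(S) = {$, else}.
FOLLOW(Q): in C→Q else C, Q is followed by else C with FIRST {else}. Thus FOLLOW(Q) = {else}.
FOLLOW(P): in S→false P, the suffix after P is empty, so FOLLOW(P) ⊇ FOLLOW(S) = {$, else}; in Q→int P false false, P is followed by false false with FIRST {false}. Thus FOLLOW(P) = {$, else, false}.
FOLLOW(C): in S→C int, C is followed by int with FIRST {int}; in Q→end C read int, C is followed by read int with FIRST {read}; in P→C false, C is followed by false with FIRST {false}; in P→int C read, C is followed by read with FIRST {read}; in C→Q else C, the suffix after C is empty (adds nothing new). Thus FOLLOW(C) = {false, int, read}.

{false, int, read}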